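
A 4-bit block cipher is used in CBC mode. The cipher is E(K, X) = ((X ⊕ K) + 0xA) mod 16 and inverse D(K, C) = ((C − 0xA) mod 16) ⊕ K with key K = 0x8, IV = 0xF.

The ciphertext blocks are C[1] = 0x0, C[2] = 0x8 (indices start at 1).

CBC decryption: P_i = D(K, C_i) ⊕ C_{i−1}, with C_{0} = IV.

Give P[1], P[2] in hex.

P[1] = 0x1, P[2] = 0x6

P[1]: D(K, 0x0) = 0xE; 0xE ⊕ 0xF = 0x1.
P[2]: D(K, 0x8) = 0x6; 0x6 ⊕ 0x0 = 0x6.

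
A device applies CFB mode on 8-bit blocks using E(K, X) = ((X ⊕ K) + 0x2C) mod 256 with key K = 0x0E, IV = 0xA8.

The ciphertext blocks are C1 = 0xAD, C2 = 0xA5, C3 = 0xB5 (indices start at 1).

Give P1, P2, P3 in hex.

CFB decryption: P_i = C_i ⊕ E(K, C_{i−1}), with C_{0} = IV.
P1: E(K, 0xA8) = 0xD2; 0xAD ⊕ 0xD2 = 0x7F.
P2: E(K, 0xAD) = 0xCF; 0xA5 ⊕ 0xCF = 0x6A.
P3: E(K, 0xA5) = 0xD7; 0xB5 ⊕ 0xD7 = 0x62.

P1 = 0x7F, P2 = 0x6A, P3 = 0x62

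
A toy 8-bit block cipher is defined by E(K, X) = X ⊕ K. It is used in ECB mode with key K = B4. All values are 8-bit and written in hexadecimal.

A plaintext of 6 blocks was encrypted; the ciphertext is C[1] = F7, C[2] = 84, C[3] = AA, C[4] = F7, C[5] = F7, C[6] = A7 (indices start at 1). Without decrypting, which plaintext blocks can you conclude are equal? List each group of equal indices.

ECB encrypts each block independently with the same key, so equal ciphertext blocks imply equal plaintext blocks.
C[1] = C[4] = C[5] = F7, so P[1] = P[4] = P[5].

P[1] = P[4] = P[5]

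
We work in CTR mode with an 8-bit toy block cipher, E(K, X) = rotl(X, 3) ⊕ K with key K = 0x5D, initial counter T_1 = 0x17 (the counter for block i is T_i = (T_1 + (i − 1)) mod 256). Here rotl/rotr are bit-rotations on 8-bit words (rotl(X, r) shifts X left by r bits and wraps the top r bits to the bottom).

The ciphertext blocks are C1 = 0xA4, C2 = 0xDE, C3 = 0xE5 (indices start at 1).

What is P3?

P3 = 0x70

CTR decryption: S_i = E(K, T_i) where T_i is the counter for block i; P_i = C_i ⊕ S_i.
P3: T = 0x19, S = E(K, T) = 0x95; 0xE5 ⊕ 0x95 = 0x70.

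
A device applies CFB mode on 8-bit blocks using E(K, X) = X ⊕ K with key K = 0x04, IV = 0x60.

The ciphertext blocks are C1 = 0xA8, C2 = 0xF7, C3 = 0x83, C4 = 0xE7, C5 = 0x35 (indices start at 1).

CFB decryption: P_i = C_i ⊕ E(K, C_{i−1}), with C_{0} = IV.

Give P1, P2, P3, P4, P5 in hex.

P1: E(K, 0x60) = 0x64; 0xA8 ⊕ 0x64 = 0xCC.
P2: E(K, 0xA8) = 0xAC; 0xF7 ⊕ 0xAC = 0x5B.
P3: E(K, 0xF7) = 0xF3; 0x83 ⊕ 0xF3 = 0x70.
P4: E(K, 0x83) = 0x87; 0xE7 ⊕ 0x87 = 0x60.
P5: E(K, 0xE7) = 0xE3; 0x35 ⊕ 0xE3 = 0xD6.

P1 = 0xCC, P2 = 0x5B, P3 = 0x70, P4 = 0x60, P5 = 0xD6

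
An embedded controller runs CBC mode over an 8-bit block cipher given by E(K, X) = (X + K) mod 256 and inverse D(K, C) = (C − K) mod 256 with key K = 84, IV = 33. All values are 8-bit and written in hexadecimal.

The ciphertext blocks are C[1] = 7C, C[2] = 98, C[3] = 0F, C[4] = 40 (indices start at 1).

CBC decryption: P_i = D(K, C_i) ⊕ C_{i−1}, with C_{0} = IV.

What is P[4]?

P[4]: D(K, 40) = BC; BC ⊕ 0F = B3.

P[4] = B3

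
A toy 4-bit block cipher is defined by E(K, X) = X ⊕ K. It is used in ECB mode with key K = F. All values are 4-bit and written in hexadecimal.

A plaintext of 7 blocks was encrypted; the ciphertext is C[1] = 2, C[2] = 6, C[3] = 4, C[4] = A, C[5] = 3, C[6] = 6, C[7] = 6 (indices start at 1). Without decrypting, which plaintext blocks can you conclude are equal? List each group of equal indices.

ECB encrypts each block independently with the same key, so equal ciphertext blocks imply equal plaintext blocks.
C[2] = C[6] = C[7] = 6, so P[2] = P[6] = P[7].

P[2] = P[6] = P[7]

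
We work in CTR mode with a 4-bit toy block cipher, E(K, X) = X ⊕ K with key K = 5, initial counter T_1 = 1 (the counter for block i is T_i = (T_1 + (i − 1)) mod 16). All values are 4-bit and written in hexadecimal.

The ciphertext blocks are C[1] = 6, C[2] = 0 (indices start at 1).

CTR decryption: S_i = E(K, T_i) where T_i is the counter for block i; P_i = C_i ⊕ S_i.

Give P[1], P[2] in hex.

P[1]: T = 1, S = E(K, T) = 4; 6 ⊕ 4 = 2.
P[2]: T = 2, S = E(K, T) = 7; 0 ⊕ 7 = 7.

P[1] = 2, P[2] = 7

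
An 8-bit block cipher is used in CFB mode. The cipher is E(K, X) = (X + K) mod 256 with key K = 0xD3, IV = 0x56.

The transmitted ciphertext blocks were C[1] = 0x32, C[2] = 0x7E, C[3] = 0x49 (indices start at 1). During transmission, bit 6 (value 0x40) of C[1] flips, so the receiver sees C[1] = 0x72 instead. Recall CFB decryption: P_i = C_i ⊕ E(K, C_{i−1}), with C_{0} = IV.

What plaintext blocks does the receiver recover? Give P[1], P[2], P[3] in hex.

Only C[1] changed, to 0x72. In CFB, a change in C_i flips the same bit in P_i and garbles P_{i+1}. Decrypting the received ciphertext:
P[1]: E(K, 0x56) = 0x29; 0x72 ⊕ 0x29 = 0x5B.
P[2]: E(K, 0x72) = 0x45; 0x7E ⊕ 0x45 = 0x3B.
P[3]: E(K, 0x7E) = 0x51; 0x49 ⊕ 0x51 = 0x18.
Blocks that differ from the original plaintext: P[1], P[2].

P[1] = 0x5B, P[2] = 0x3B, P[3] = 0x18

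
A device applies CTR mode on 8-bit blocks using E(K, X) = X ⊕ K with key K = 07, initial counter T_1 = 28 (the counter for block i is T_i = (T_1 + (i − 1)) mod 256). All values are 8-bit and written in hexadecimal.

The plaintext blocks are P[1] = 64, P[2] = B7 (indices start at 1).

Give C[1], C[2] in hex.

C[1] = 4B, C[2] = 99

CTR encryption: S_i = E(K, T_i) where T_i is the counter for block i; C_i = P_i ⊕ S_i.
C[1]: T = 28, S = E(K, T) = 2F; 64 ⊕ 2F = 4B.
C[2]: T = 29, S = E(K, T) = 2E; B7 ⊕ 2E = 99.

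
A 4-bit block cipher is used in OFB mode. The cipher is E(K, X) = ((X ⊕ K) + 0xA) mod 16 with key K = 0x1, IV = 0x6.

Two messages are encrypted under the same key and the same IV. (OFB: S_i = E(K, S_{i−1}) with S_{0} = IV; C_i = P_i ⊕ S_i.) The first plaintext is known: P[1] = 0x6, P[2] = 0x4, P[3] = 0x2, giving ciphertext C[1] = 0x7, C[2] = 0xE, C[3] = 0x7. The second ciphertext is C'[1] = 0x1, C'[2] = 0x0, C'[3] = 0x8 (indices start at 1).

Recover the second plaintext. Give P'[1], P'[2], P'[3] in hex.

P'[1] = 0x0, P'[2] = 0xA, P'[3] = 0xD

In OFB with a reused IV, both messages share the same keystream S_i, so C_i ⊕ C'_i = P_i ⊕ P'_i and thus P'_i = P_i ⊕ C_i ⊕ C'_i.
P'[1]: 0x6 ⊕ 0x7 ⊕ 0x1 = 0x0.
P'[2]: 0x4 ⊕ 0xE ⊕ 0x0 = 0xA.
P'[3]: 0x2 ⊕ 0x7 ⊕ 0x8 = 0xD.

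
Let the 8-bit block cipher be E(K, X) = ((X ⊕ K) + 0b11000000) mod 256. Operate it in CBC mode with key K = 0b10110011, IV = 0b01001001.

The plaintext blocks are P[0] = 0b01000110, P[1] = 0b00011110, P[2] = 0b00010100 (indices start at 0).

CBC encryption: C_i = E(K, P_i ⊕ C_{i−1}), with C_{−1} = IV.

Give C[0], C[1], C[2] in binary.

C[0] = 0b01111100, C[1] = 0b10010001, C[2] = 0b11110110

C[0]: P[0] ⊕ 0b01001001 = 0b00001111; E(K, 0b00001111) = 0b01111100.
C[1]: P[1] ⊕ 0b01111100 = 0b01100010; E(K, 0b01100010) = 0b10010001.
C[2]: P[2] ⊕ 0b10010001 = 0b10000101; E(K, 0b10000101) = 0b11110110.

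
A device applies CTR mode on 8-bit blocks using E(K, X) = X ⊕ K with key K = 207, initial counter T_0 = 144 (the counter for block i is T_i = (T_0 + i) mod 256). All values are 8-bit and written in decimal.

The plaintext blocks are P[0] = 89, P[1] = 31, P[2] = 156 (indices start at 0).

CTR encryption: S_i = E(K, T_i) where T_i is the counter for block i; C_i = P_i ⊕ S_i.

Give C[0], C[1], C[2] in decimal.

C[0]: T = 144, S = E(K, T) = 95; 89 ⊕ 95 = 6.
C[1]: T = 145, S = E(K, T) = 94; 31 ⊕ 94 = 65.
C[2]: T = 146, S = E(K, T) = 93; 156 ⊕ 93 = 193.

C[0] = 6, C[1] = 65, C[2] = 193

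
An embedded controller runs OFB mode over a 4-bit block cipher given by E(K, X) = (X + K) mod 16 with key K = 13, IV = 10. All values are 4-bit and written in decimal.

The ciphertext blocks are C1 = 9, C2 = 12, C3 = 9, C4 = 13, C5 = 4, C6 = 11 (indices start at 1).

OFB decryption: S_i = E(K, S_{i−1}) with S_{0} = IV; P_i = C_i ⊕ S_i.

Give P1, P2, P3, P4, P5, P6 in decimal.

P1: S = E(K, 10) = 7; 9 ⊕ 7 = 14.
P2: S = E(K, 7) = 4; 12 ⊕ 4 = 8.
P3: S = E(K, 4) = 1; 9 ⊕ 1 = 8.
P4: S = E(K, 1) = 14; 13 ⊕ 14 = 3.
P5: S = E(K, 14) = 11; 4 ⊕ 11 = 15.
P6: S = E(K, 11) = 8; 11 ⊕ 8 = 3.

P1 = 14, P2 = 8, P3 = 8, P4 = 3, P5 = 15, P6 = 3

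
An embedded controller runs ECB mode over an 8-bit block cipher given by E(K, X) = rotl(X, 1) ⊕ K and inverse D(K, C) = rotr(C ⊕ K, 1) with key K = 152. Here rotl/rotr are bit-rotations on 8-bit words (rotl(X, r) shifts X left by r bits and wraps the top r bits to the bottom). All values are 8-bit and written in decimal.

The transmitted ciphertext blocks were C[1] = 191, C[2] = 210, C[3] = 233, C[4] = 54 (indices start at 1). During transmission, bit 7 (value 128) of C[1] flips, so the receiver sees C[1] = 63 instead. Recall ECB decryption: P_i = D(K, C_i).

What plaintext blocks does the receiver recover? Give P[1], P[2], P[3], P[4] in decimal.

P[1] = 211, P[2] = 37, P[3] = 184, P[4] = 87

Only C[1] changed, to 63. In ECB, a change in C_i affects only P_i. Decrypting the received ciphertext:
P[1]: D(K, 63) = 211.
P[2]: D(K, 210) = 37.
P[3]: D(K, 233) = 184.
P[4]: D(K, 54) = 87.
Blocks that differ from the original plaintext: P[1].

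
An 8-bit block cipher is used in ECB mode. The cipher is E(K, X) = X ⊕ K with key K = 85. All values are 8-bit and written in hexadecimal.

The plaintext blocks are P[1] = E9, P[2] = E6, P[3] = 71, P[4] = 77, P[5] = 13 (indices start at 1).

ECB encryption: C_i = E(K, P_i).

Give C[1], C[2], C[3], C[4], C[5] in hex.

C[1]: E(K, E9) = 6C.
C[2]: E(K, E6) = 63.
C[3]: E(K, 71) = F4.
C[4]: E(K, 77) = F2.
C[5]: E(K, 13) = 96.

C[1] = 6C, C[2] = 63, C[3] = F4, C[4] = F2, C[5] = 96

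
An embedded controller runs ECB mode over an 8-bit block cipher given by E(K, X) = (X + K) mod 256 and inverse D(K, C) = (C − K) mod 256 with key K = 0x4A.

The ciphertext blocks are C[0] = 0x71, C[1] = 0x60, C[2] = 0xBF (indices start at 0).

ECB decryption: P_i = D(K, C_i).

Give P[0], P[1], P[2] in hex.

P[0] = 0x27, P[1] = 0x16, P[2] = 0x75

P[0]: D(K, 0x71) = 0x27.
P[1]: D(K, 0x60) = 0x16.
P[2]: D(K, 0xBF) = 0x75.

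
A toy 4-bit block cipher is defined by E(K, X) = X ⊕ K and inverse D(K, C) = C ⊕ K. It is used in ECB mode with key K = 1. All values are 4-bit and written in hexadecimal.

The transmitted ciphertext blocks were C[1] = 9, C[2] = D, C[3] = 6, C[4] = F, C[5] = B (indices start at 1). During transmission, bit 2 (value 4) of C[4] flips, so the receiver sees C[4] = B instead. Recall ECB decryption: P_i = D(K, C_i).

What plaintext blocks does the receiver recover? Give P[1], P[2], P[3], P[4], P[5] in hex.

Only C[4] changed, to B. In ECB, a change in C_i affects only P_i. Decrypting the received ciphertext:
P[1]: D(K, 9) = 8.
P[2]: D(K, D) = C.
P[3]: D(K, 6) = 7.
P[4]: D(K, B) = A.
P[5]: D(K, B) = A.
Blocks that differ from the original plaintext: P[4].

P[1] = 8, P[2] = C, P[3] = 7, P[4] = A, P[5] = A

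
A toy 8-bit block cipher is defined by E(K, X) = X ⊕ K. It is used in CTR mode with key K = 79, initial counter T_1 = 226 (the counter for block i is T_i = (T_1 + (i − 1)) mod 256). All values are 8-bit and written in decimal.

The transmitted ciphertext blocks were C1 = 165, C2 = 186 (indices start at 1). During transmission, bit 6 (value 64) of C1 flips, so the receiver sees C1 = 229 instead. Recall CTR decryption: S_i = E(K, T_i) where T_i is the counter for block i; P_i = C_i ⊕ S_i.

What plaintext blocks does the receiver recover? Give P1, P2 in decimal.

P1 = 72, P2 = 22

Only C1 changed, to 229. In CTR, a change in C_i flips the same bit in P_i only; the keystream is unaffected. Decrypting the received ciphertext:
P1: T = 226, S = E(K, T) = 173; 229 ⊕ 173 = 72.
P2: T = 227, S = E(K, T) = 172; 186 ⊕ 172 = 22.
Blocks that differ from the original plaintext: P1.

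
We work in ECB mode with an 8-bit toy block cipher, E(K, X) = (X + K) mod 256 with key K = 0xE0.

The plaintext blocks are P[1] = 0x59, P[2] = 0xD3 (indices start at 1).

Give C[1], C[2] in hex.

C[1] = 0x39, C[2] = 0xB3

ECB encryption: C_i = E(K, P_i).
C[1]: E(K, 0x59) = 0x39.
C[2]: E(K, 0xD3) = 0xB3.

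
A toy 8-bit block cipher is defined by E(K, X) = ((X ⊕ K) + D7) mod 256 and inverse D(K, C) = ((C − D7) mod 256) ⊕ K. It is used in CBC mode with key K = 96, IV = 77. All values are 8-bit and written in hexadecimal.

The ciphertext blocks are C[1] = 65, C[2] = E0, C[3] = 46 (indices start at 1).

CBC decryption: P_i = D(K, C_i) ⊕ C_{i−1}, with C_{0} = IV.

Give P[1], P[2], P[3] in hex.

P[1] = 6F, P[2] = FA, P[3] = 19

P[1]: D(K, 65) = 18; 18 ⊕ 77 = 6F.
P[2]: D(K, E0) = 9F; 9F ⊕ 65 = FA.
P[3]: D(K, 46) = F9; F9 ⊕ E0 = 19.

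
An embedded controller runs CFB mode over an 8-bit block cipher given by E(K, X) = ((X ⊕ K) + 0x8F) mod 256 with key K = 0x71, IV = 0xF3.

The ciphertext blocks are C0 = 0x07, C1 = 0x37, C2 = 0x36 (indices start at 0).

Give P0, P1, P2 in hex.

CFB decryption: P_i = C_i ⊕ E(K, C_{i−1}), with C_{−1} = IV.
P0: E(K, 0xF3) = 0x11; 0x07 ⊕ 0x11 = 0x16.
P1: E(K, 0x07) = 0x05; 0x37 ⊕ 0x05 = 0x32.
P2: E(K, 0x37) = 0xD5; 0x36 ⊕ 0xD5 = 0xE3.

P0 = 0x16, P1 = 0x32, P2 = 0xE3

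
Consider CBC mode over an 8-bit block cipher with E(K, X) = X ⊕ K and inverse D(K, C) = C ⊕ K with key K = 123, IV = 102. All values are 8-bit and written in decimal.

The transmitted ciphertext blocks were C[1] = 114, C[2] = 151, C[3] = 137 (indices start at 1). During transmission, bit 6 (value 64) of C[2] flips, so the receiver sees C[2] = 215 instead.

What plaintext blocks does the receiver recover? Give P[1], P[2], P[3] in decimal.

P[1] = 111, P[2] = 222, P[3] = 37

CBC decryption: P_i = D(K, C_i) ⊕ C_{i−1}, with C_{0} = IV.
Only C[2] changed, to 215. In CBC, a change in C_i garbles P_i and flips the same bit in P_{i+1}. Decrypting the received ciphertext:
P[1]: D(K, 114) = 9; 9 ⊕ 102 = 111.
P[2]: D(K, 215) = 172; 172 ⊕ 114 = 222.
P[3]: D(K, 137) = 242; 242 ⊕ 215 = 37.
Blocks that differ from the original plaintext: P[2], P[3].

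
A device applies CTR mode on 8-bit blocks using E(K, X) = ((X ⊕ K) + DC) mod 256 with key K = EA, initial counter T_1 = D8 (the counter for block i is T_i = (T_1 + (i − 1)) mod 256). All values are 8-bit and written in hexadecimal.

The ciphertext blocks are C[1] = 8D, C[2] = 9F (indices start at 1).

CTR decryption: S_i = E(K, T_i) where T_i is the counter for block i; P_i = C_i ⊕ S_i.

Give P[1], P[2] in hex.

P[1] = 83, P[2] = 90

P[1]: T = D8, S = E(K, T) = 0E; 8D ⊕ 0E = 83.
P[2]: T = D9, S = E(K, T) = 0F; 9F ⊕ 0F = 90.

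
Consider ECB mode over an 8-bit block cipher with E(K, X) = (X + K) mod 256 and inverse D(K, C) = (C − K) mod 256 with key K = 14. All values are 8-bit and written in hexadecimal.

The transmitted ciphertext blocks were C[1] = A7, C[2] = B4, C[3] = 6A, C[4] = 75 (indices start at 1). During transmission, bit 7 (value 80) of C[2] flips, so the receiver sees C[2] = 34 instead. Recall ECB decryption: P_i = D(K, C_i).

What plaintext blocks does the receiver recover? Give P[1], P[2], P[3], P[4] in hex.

P[1] = 93, P[2] = 20, P[3] = 56, P[4] = 61

Only C[2] changed, to 34. In ECB, a change in C_i affects only P_i. Decrypting the received ciphertext:
P[1]: D(K, A7) = 93.
P[2]: D(K, 34) = 20.
P[3]: D(K, 6A) = 56.
P[4]: D(K, 75) = 61.
Blocks that differ from the original plaintext: P[2].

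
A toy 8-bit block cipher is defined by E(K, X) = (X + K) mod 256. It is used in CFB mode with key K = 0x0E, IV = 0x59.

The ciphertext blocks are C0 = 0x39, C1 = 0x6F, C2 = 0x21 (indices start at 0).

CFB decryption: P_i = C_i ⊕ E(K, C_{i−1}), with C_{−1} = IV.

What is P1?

P1: E(K, 0x39) = 0x47; 0x6F ⊕ 0x47 = 0x28.

P1 = 0x28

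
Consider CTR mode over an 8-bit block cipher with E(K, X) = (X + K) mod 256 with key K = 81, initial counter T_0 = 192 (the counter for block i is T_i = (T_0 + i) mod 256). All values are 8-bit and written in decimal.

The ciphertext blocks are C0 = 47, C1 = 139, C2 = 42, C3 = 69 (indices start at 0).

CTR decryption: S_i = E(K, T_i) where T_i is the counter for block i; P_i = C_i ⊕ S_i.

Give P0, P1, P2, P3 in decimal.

P0 = 62, P1 = 153, P2 = 57, P3 = 81

P0: T = 192, S = E(K, T) = 17; 47 ⊕ 17 = 62.
P1: T = 193, S = E(K, T) = 18; 139 ⊕ 18 = 153.
P2: T = 194, S = E(K, T) = 19; 42 ⊕ 19 = 57.
P3: T = 195, S = E(K, T) = 20; 69 ⊕ 20 = 81.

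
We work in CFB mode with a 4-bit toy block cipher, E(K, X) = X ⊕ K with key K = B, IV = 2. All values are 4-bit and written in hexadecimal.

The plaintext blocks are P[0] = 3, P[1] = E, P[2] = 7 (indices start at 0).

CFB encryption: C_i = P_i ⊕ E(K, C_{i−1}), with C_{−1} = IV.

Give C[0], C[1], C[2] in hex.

C[0]: E(K, 2) = 9; 3 ⊕ 9 = A.
C[1]: E(K, A) = 1; E ⊕ 1 = F.
C[2]: E(K, F) = 4; 7 ⊕ 4 = 3.

C[0] = A, C[1] = F, C[2] = 3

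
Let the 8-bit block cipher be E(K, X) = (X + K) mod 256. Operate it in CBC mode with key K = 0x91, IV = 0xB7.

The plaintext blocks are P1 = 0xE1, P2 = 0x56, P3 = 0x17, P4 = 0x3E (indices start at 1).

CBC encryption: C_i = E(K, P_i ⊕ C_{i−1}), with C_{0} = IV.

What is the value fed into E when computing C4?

C1: P1 ⊕ 0xB7 = 0x56; E(K, 0x56) = 0xE7.
C2: P2 ⊕ 0xE7 = 0xB1; E(K, 0xB1) = 0x42.
C3: P3 ⊕ 0x42 = 0x55; E(K, 0x55) = 0xE6.
C4: P4 ⊕ 0xE6 = 0xD8; E(K, 0xD8) = 0x69.
So the input to E for block 4 is 0xD8.

0xD8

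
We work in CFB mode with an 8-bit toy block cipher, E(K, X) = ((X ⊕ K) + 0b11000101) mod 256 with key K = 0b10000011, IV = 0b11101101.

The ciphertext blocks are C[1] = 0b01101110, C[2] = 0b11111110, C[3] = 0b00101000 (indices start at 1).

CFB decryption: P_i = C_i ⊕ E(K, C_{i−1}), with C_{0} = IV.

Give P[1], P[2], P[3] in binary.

P[1]: E(K, 0b11101101) = 0b00110011; 0b01101110 ⊕ 0b00110011 = 0b01011101.
P[2]: E(K, 0b01101110) = 0b10110010; 0b11111110 ⊕ 0b10110010 = 0b01001100.
P[3]: E(K, 0b11111110) = 0b01000010; 0b00101000 ⊕ 0b01000010 = 0b01101010.

P[1] = 0b01011101, P[2] = 0b01001100, P[3] = 0b01101010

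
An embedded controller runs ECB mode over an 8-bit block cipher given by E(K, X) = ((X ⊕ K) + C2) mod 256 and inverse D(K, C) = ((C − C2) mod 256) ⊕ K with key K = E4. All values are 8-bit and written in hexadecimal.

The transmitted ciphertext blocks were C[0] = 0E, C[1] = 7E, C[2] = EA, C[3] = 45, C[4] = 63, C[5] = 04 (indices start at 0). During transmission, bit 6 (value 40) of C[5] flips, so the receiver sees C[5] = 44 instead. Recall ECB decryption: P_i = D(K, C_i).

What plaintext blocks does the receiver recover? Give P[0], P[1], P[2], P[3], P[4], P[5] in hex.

P[0] = A8, P[1] = 58, P[2] = CC, P[3] = 67, P[4] = 45, P[5] = 66

Only C[5] changed, to 44. In ECB, a change in C_i affects only P_i. Decrypting the received ciphertext:
P[0]: D(K, 0E) = A8.
P[1]: D(K, 7E) = 58.
P[2]: D(K, EA) = CC.
P[3]: D(K, 45) = 67.
P[4]: D(K, 63) = 45.
P[5]: D(K, 44) = 66.
Blocks that differ from the original plaintext: P[5].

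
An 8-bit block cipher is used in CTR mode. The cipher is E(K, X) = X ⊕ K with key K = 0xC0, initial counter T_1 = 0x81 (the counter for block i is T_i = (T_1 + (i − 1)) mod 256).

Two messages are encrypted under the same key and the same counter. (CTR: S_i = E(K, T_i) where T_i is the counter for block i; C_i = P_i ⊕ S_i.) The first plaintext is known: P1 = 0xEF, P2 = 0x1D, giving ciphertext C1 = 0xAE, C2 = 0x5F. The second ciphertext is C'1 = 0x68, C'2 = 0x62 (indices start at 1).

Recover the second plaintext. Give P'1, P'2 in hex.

P'1 = 0x29, P'2 = 0x20

In CTR with a reused counter, both messages share the same keystream S_i, so C_i ⊕ C'_i = P_i ⊕ P'_i and thus P'_i = P_i ⊕ C_i ⊕ C'_i.
P'1: 0xEF ⊕ 0xAE ⊕ 0x68 = 0x29.
P'2: 0x1D ⊕ 0x5F ⊕ 0x62 = 0x20.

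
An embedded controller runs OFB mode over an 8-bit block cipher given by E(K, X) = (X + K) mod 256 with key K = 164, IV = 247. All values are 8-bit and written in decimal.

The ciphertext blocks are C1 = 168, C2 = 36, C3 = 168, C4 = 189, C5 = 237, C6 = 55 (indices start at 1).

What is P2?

OFB decryption: S_i = E(K, S_{i−1}) with S_{0} = IV; P_i = C_i ⊕ S_i.
P1: S = E(K, 247) = 155; 168 ⊕ 155 = 51.
P2: S = E(K, 155) = 63; 36 ⊕ 63 = 27.

P2 = 27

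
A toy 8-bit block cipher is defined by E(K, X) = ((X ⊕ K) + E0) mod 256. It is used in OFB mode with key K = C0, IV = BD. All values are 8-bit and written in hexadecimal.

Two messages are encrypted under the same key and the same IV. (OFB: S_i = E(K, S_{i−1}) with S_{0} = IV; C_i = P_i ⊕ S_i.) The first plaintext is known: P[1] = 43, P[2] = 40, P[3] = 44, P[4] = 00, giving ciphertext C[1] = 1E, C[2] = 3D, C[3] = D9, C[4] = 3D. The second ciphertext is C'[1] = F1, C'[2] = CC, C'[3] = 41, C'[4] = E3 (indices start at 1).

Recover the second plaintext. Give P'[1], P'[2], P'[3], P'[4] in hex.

P'[1] = AC, P'[2] = B1, P'[3] = DC, P'[4] = DE

In OFB with a reused IV, both messages share the same keystream S_i, so C_i ⊕ C'_i = P_i ⊕ P'_i and thus P'_i = P_i ⊕ C_i ⊕ C'_i.
P'[1]: 43 ⊕ 1E ⊕ F1 = AC.
P'[2]: 40 ⊕ 3D ⊕ CC = B1.
P'[3]: 44 ⊕ D9 ⊕ 41 = DC.
P'[4]: 00 ⊕ 3D ⊕ E3 = DE.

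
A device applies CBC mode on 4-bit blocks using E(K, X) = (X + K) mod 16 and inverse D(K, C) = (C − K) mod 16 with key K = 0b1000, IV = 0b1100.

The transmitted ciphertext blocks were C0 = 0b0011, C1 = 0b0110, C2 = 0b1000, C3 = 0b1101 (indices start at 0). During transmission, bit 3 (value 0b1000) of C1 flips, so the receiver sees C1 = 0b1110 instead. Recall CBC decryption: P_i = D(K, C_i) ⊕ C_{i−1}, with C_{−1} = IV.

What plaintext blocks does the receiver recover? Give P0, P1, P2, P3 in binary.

Only C1 changed, to 0b1110. In CBC, a change in C_i garbles P_i and flips the same bit in P_{i+1}. Decrypting the received ciphertext:
P0: D(K, 0b0011) = 0b1011; 0b1011 ⊕ 0b1100 = 0b0111.
P1: D(K, 0b1110) = 0b0110; 0b0110 ⊕ 0b0011 = 0b0101.
P2: D(K, 0b1000) = 0b0000; 0b0000 ⊕ 0b1110 = 0b1110.
P3: D(K, 0b1101) = 0b0101; 0b0101 ⊕ 0b1000 = 0b1101.
Blocks that differ from the original plaintext: P1, P2.

P0 = 0b0111, P1 = 0b0101, P2 = 0b1110, P3 = 0b1101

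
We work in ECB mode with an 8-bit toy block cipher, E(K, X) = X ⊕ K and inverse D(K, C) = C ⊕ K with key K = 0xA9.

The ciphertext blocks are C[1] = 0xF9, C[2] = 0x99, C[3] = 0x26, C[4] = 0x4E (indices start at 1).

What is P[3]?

ECB decryption: P_i = D(K, C_i).
P[3]: D(K, 0x26) = 0x8F.

P[3] = 0x8F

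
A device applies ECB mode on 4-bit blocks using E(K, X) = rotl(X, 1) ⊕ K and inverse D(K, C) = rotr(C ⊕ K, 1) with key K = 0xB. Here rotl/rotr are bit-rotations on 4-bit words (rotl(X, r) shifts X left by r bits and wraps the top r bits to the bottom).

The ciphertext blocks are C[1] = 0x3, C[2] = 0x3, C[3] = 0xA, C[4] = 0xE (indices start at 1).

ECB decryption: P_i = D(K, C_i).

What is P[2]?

P[2] = 0x4

P[2]: D(K, 0x3) = 0x4.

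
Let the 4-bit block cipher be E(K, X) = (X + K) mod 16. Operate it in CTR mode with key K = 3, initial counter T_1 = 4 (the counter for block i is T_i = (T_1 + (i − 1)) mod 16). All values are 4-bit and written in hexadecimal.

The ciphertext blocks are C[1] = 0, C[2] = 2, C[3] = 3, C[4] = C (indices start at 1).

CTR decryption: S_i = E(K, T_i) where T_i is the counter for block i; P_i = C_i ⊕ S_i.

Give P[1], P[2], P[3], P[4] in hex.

P[1] = 7, P[2] = A, P[3] = A, P[4] = 6

P[1]: T = 4, S = E(K, T) = 7; 0 ⊕ 7 = 7.
P[2]: T = 5, S = E(K, T) = 8; 2 ⊕ 8 = A.
P[3]: T = 6, S = E(K, T) = 9; 3 ⊕ 9 = A.
P[4]: T = 7, S = E(K, T) = A; C ⊕ A = 6.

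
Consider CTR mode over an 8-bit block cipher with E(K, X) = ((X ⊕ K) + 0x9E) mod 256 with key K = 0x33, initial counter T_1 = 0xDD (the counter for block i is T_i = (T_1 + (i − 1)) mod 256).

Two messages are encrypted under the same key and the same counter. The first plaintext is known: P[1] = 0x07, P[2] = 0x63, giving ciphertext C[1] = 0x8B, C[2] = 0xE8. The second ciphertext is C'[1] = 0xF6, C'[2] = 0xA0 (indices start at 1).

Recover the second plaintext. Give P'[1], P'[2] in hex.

In CTR with a reused counter, both messages share the same keystream S_i, so C_i ⊕ C'_i = P_i ⊕ P'_i and thus P'_i = P_i ⊕ C_i ⊕ C'_i.
P'[1]: 0x07 ⊕ 0x8B ⊕ 0xF6 = 0x7A.
P'[2]: 0x63 ⊕ 0xE8 ⊕ 0xA0 = 0x2B.

P'[1] = 0x7A, P'[2] = 0x2B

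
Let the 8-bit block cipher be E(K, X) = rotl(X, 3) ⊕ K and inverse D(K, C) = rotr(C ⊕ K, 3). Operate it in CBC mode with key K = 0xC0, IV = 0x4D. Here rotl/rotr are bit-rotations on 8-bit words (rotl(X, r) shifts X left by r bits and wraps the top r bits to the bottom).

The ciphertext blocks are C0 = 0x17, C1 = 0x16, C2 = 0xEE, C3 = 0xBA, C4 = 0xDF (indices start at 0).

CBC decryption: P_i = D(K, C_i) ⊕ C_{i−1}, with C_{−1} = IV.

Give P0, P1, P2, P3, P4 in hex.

P0: D(K, 0x17) = 0xFA; 0xFA ⊕ 0x4D = 0xB7.
P1: D(K, 0x16) = 0xDA; 0xDA ⊕ 0x17 = 0xCD.
P2: D(K, 0xEE) = 0xC5; 0xC5 ⊕ 0x16 = 0xD3.
P3: D(K, 0xBA) = 0x4F; 0x4F ⊕ 0xEE = 0xA1.
P4: D(K, 0xDF) = 0xE3; 0xE3 ⊕ 0xBA = 0x59.

P0 = 0xB7, P1 = 0xCD, P2 = 0xD3, P3 = 0xA1, P4 = 0x59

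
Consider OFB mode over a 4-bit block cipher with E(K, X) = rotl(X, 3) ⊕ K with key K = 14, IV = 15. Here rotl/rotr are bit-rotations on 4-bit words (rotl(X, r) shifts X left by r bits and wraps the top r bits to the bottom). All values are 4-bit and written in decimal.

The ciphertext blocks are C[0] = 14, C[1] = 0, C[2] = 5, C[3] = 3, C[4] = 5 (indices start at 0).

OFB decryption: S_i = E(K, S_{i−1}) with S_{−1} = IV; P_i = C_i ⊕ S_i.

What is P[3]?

P[0]: S = E(K, 15) = 1; 14 ⊕ 1 = 15.
P[1]: S = E(K, 1) = 6; 0 ⊕ 6 = 6.
P[2]: S = E(K, 6) = 13; 5 ⊕ 13 = 8.
P[3]: S = E(K, 13) = 0; 3 ⊕ 0 = 3.

P[3] = 3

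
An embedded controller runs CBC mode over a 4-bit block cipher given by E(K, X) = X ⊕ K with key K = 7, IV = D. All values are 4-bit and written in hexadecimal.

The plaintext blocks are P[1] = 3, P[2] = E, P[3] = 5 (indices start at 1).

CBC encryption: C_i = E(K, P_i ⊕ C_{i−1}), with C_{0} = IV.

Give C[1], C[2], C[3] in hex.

C[1] = 9, C[2] = 0, C[3] = 2

C[1]: P[1] ⊕ D = E; E(K, E) = 9.
C[2]: P[2] ⊕ 9 = 7; E(K, 7) = 0.
C[3]: P[3] ⊕ 0 = 5; E(K, 5) = 2.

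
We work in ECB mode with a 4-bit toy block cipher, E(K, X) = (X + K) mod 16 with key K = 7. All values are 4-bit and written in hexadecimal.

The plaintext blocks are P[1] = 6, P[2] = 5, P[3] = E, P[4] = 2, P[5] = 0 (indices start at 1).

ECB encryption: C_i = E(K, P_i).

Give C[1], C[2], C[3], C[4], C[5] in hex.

C[1] = D, C[2] = C, C[3] = 5, C[4] = 9, C[5] = 7

C[1]: E(K, 6) = D.
C[2]: E(K, 5) = C.
C[3]: E(K, E) = 5.
C[4]: E(K, 2) = 9.
C[5]: E(K, 0) = 7.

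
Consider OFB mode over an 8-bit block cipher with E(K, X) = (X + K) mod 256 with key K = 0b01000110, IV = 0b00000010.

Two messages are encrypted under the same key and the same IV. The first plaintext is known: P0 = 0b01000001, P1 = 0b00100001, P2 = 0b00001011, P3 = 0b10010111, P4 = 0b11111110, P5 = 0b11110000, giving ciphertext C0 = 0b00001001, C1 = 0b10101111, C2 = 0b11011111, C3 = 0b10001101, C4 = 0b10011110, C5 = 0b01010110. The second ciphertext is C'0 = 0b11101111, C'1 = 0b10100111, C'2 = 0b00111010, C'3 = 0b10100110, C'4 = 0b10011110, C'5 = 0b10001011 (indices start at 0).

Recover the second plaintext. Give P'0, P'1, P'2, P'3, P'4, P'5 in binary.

In OFB with a reused IV, both messages share the same keystream S_i, so C_i ⊕ C'_i = P_i ⊕ P'_i and thus P'_i = P_i ⊕ C_i ⊕ C'_i.
P'0: 0b01000001 ⊕ 0b00001001 ⊕ 0b11101111 = 0b10100111.
P'1: 0b00100001 ⊕ 0b10101111 ⊕ 0b10100111 = 0b00101001.
P'2: 0b00001011 ⊕ 0b11011111 ⊕ 0b00111010 = 0b11101110.
P'3: 0b10010111 ⊕ 0b10001101 ⊕ 0b10100110 = 0b10111100.
P'4: 0b11111110 ⊕ 0b10011110 ⊕ 0b10011110 = 0b11111110.
P'5: 0b11110000 ⊕ 0b01010110 ⊕ 0b10001011 = 0b00101101.

P'0 = 0b10100111, P'1 = 0b00101001, P'2 = 0b11101110, P'3 = 0b10111100, P'4 = 0b11111110, P'5 = 0b00101101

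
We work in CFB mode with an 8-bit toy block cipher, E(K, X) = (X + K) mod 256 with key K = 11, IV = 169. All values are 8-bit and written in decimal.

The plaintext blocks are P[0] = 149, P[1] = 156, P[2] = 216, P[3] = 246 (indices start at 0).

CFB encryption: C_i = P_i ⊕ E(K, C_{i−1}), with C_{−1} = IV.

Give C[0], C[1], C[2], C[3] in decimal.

C[0] = 33, C[1] = 176, C[2] = 99, C[3] = 152

C[0]: E(K, 169) = 180; 149 ⊕ 180 = 33.
C[1]: E(K, 33) = 44; 156 ⊕ 44 = 176.
C[2]: E(K, 176) = 187; 216 ⊕ 187 = 99.
C[3]: E(K, 99) = 110; 246 ⊕ 110 = 152.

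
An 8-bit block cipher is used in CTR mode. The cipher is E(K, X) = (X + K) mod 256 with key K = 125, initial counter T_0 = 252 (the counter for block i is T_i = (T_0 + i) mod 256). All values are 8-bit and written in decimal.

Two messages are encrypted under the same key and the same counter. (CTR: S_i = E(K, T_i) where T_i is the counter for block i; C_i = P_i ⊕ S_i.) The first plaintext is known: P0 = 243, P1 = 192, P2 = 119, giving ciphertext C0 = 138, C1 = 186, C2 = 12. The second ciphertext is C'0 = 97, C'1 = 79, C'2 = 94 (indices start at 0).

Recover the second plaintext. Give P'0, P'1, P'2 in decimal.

P'0 = 24, P'1 = 53, P'2 = 37

In CTR with a reused counter, both messages share the same keystream S_i, so C_i ⊕ C'_i = P_i ⊕ P'_i and thus P'_i = P_i ⊕ C_i ⊕ C'_i.
P'0: 243 ⊕ 138 ⊕ 97 = 24.
P'1: 192 ⊕ 186 ⊕ 79 = 53.
P'2: 119 ⊕ 12 ⊕ 94 = 37.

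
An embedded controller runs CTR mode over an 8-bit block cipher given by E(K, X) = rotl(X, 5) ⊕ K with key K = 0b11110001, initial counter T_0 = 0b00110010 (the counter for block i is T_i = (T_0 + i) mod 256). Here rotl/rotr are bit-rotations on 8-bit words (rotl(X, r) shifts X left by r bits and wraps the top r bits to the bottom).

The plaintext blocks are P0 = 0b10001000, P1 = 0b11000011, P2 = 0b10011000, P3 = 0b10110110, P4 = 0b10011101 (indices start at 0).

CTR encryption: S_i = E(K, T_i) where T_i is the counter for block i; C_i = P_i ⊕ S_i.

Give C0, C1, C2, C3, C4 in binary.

C0 = 0b00111111, C1 = 0b01010100, C2 = 0b11101111, C3 = 0b11100001, C4 = 0b10101010

C0: T = 0b00110010, S = E(K, T) = 0b10110111; 0b10001000 ⊕ 0b10110111 = 0b00111111.
C1: T = 0b00110011, S = E(K, T) = 0b10010111; 0b11000011 ⊕ 0b10010111 = 0b01010100.
C2: T = 0b00110100, S = E(K, T) = 0b01110111; 0b10011000 ⊕ 0b01110111 = 0b11101111.
C3: T = 0b00110101, S = E(K, T) = 0b01010111; 0b10110110 ⊕ 0b01010111 = 0b11100001.
C4: T = 0b00110110, S = E(K, T) = 0b00110111; 0b10011101 ⊕ 0b00110111 = 0b10101010.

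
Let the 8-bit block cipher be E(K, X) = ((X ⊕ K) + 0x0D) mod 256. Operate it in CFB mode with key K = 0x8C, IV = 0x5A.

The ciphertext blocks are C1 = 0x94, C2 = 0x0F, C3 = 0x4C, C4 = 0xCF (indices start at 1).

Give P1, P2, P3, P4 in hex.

CFB decryption: P_i = C_i ⊕ E(K, C_{i−1}), with C_{0} = IV.
P1: E(K, 0x5A) = 0xE3; 0x94 ⊕ 0xE3 = 0x77.
P2: E(K, 0x94) = 0x25; 0x0F ⊕ 0x25 = 0x2A.
P3: E(K, 0x0F) = 0x90; 0x4C ⊕ 0x90 = 0xDC.
P4: E(K, 0x4C) = 0xCD; 0xCF ⊕ 0xCD = 0x02.

P1 = 0x77, P2 = 0x2A, P3 = 0xDC, P4 = 0x02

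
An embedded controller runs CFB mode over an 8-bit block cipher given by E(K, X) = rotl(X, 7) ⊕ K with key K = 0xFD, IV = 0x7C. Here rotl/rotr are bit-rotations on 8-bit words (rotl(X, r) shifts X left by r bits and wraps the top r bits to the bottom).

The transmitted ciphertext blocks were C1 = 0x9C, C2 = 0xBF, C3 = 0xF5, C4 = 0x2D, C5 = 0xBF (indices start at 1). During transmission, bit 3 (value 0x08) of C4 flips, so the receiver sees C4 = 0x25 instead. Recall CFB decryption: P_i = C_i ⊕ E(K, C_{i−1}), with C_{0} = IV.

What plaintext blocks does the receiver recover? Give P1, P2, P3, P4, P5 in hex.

Only C4 changed, to 0x25. In CFB, a change in C_i flips the same bit in P_i and garbles P_{i+1}. Decrypting the received ciphertext:
P1: E(K, 0x7C) = 0xC3; 0x9C ⊕ 0xC3 = 0x5F.
P2: E(K, 0x9C) = 0xB3; 0xBF ⊕ 0xB3 = 0x0C.
P3: E(K, 0xBF) = 0x22; 0xF5 ⊕ 0x22 = 0xD7.
P4: E(K, 0xF5) = 0x07; 0x25 ⊕ 0x07 = 0x22.
P5: E(K, 0x25) = 0x6F; 0xBF ⊕ 0x6F = 0xD0.
Blocks that differ from the original plaintext: P4, P5.

P1 = 0x5F, P2 = 0x0C, P3 = 0xD7, P4 = 0x22, P5 = 0xD0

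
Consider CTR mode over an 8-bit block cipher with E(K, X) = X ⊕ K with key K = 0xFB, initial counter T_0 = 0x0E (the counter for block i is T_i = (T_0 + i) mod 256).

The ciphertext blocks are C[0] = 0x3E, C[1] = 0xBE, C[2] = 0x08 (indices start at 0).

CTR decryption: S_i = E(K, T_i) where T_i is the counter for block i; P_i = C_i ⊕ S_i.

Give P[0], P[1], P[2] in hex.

P[0] = 0xCB, P[1] = 0x4A, P[2] = 0xE3

P[0]: T = 0x0E, S = E(K, T) = 0xF5; 0x3E ⊕ 0xF5 = 0xCB.
P[1]: T = 0x0F, S = E(K, T) = 0xF4; 0xBE ⊕ 0xF4 = 0x4A.
P[2]: T = 0x10, S = E(K, T) = 0xEB; 0x08 ⊕ 0xEB = 0xE3.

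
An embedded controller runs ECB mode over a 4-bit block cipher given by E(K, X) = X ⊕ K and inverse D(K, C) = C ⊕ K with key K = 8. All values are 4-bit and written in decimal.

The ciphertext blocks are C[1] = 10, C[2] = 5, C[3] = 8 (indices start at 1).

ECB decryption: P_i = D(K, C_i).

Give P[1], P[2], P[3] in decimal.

P[1] = 2, P[2] = 13, P[3] = 0

P[1]: D(K, 10) = 2.
P[2]: D(K, 5) = 13.
P[3]: D(K, 8) = 0.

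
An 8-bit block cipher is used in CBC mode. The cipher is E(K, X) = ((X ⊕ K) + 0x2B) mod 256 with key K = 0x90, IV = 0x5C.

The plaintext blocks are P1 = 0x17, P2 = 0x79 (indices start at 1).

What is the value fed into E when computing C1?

CBC encryption: C_i = E(K, P_i ⊕ C_{i−1}), with C_{0} = IV.
C1: P1 ⊕ 0x5C = 0x4B; E(K, 0x4B) = 0x06.
So the input to E for block 1 is 0x4B.

0x4B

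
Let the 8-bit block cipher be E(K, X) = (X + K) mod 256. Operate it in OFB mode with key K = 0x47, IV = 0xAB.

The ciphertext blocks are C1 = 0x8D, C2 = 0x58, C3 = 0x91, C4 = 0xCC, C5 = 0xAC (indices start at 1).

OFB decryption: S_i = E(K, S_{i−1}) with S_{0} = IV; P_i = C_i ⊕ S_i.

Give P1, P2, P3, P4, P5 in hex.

P1: S = E(K, 0xAB) = 0xF2; 0x8D ⊕ 0xF2 = 0x7F.
P2: S = E(K, 0xF2) = 0x39; 0x58 ⊕ 0x39 = 0x61.
P3: S = E(K, 0x39) = 0x80; 0x91 ⊕ 0x80 = 0x11.
P4: S = E(K, 0x80) = 0xC7; 0xCC ⊕ 0xC7 = 0x0B.
P5: S = E(K, 0xC7) = 0x0E; 0xAC ⊕ 0x0E = 0xA2.

P1 = 0x7F, P2 = 0x61, P3 = 0x11, P4 = 0x0B, P5 = 0xA2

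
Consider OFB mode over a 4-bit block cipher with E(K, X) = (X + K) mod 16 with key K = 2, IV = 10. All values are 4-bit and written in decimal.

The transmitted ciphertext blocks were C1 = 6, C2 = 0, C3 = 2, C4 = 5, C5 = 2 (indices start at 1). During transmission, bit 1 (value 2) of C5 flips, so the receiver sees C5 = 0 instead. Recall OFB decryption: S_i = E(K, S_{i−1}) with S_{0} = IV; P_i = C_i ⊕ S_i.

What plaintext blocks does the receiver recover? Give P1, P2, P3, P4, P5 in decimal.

Only C5 changed, to 0. In OFB, a change in C_i flips the same bit in P_i only; the keystream is unaffected. Decrypting the received ciphertext:
P1: S = E(K, 10) = 12; 6 ⊕ 12 = 10.
P2: S = E(K, 12) = 14; 0 ⊕ 14 = 14.
P3: S = E(K, 14) = 0; 2 ⊕ 0 = 2.
P4: S = E(K, 0) = 2; 5 ⊕ 2 = 7.
P5: S = E(K, 2) = 4; 0 ⊕ 4 = 4.
Blocks that differ from the original plaintext: P5.

P1 = 10, P2 = 14, P3 = 2, P4 = 7, P5 = 4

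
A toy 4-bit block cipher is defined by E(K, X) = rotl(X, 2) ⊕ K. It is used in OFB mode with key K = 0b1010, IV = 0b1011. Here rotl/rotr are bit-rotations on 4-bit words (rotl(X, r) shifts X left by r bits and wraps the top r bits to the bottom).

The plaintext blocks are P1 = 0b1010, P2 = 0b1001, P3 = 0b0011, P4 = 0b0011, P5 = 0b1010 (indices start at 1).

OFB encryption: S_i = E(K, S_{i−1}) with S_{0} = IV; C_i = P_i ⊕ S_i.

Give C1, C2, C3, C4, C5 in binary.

C1: S = E(K, 0b1011) = 0b0100; 0b1010 ⊕ 0b0100 = 0b1110.
C2: S = E(K, 0b0100) = 0b1011; 0b1001 ⊕ 0b1011 = 0b0010.
C3: S = E(K, 0b1011) = 0b0100; 0b0011 ⊕ 0b0100 = 0b0111.
C4: S = E(K, 0b0100) = 0b1011; 0b0011 ⊕ 0b1011 = 0b1000.
C5: S = E(K, 0b1011) = 0b0100; 0b1010 ⊕ 0b0100 = 0b1110.

C1 = 0b1110, C2 = 0b0010, C3 = 0b0111, C4 = 0b1000, C5 = 0b1110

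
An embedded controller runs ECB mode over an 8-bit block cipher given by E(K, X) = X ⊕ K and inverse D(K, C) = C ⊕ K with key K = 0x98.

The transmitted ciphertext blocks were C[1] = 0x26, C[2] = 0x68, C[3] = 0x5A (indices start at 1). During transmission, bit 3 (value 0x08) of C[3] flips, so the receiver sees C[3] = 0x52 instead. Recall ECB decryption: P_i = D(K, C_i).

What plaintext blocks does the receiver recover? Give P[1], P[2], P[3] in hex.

P[1] = 0xBE, P[2] = 0xF0, P[3] = 0xCA

Only C[3] changed, to 0x52. In ECB, a change in C_i affects only P_i. Decrypting the received ciphertext:
P[1]: D(K, 0x26) = 0xBE.
P[2]: D(K, 0x68) = 0xF0.
P[3]: D(K, 0x52) = 0xCA.
Blocks that differ from the original plaintext: P[3].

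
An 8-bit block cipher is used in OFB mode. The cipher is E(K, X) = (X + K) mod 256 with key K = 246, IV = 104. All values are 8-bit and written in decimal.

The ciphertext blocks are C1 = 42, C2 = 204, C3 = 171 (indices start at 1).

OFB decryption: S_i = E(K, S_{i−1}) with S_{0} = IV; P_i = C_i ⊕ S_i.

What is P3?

P1: S = E(K, 104) = 94; 42 ⊕ 94 = 116.
P2: S = E(K, 94) = 84; 204 ⊕ 84 = 152.
P3: S = E(K, 84) = 74; 171 ⊕ 74 = 225.

P3 = 225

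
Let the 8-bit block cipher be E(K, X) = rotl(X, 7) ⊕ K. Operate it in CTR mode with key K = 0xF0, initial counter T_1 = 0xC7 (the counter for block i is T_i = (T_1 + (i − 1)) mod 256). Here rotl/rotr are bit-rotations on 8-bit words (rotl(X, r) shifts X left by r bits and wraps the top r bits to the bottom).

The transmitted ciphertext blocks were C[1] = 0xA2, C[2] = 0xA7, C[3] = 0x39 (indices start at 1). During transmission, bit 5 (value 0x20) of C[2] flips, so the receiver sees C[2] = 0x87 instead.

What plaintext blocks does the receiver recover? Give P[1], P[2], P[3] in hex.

CTR decryption: S_i = E(K, T_i) where T_i is the counter for block i; P_i = C_i ⊕ S_i.
Only C[2] changed, to 0x87. In CTR, a change in C_i flips the same bit in P_i only; the keystream is unaffected. Decrypting the received ciphertext:
P[1]: T = 0xC7, S = E(K, T) = 0x13; 0xA2 ⊕ 0x13 = 0xB1.
P[2]: T = 0xC8, S = E(K, T) = 0x94; 0x87 ⊕ 0x94 = 0x13.
P[3]: T = 0xC9, S = E(K, T) = 0x14; 0x39 ⊕ 0x14 = 0x2D.
Blocks that differ from the original plaintext: P[2].

P[1] = 0xB1, P[2] = 0x13, P[3] = 0x2D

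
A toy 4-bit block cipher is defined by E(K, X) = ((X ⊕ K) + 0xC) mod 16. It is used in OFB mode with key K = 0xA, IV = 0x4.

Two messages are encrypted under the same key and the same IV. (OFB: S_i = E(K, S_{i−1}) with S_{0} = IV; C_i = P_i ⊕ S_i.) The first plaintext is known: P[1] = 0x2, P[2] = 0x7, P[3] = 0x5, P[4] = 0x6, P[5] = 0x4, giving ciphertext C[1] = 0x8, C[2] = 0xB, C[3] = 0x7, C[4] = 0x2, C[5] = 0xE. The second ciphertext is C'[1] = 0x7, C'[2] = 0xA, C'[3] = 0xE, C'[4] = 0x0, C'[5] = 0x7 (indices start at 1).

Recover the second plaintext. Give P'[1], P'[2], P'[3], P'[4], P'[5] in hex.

P'[1] = 0xD, P'[2] = 0x6, P'[3] = 0xC, P'[4] = 0x4, P'[5] = 0xD

In OFB with a reused IV, both messages share the same keystream S_i, so C_i ⊕ C'_i = P_i ⊕ P'_i and thus P'_i = P_i ⊕ C_i ⊕ C'_i.
P'[1]: 0x2 ⊕ 0x8 ⊕ 0x7 = 0xD.
P'[2]: 0x7 ⊕ 0xB ⊕ 0xA = 0x6.
P'[3]: 0x5 ⊕ 0x7 ⊕ 0xE = 0xC.
P'[4]: 0x6 ⊕ 0x2 ⊕ 0x0 = 0x4.
P'[5]: 0x4 ⊕ 0xE ⊕ 0x7 = 0xD.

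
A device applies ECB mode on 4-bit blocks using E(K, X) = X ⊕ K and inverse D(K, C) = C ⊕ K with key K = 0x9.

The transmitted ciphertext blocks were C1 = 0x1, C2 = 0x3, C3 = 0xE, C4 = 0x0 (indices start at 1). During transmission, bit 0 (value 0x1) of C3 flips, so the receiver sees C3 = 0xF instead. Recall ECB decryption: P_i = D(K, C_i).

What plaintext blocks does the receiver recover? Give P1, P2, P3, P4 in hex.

P1 = 0x8, P2 = 0xA, P3 = 0x6, P4 = 0x9

Only C3 changed, to 0xF. In ECB, a change in C_i affects only P_i. Decrypting the received ciphertext:
P1: D(K, 0x1) = 0x8.
P2: D(K, 0x3) = 0xA.
P3: D(K, 0xF) = 0x6.
P4: D(K, 0x0) = 0x9.
Blocks that differ from the original plaintext: P3.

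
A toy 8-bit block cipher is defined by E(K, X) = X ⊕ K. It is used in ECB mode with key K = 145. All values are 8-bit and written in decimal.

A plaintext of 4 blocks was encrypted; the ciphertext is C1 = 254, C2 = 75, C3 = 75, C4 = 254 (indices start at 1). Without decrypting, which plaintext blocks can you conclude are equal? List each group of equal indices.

P1 = P4; P2 = P3

ECB encrypts each block independently with the same key, so equal ciphertext blocks imply equal plaintext blocks.
C1 = C4 = 254, so P1 = P4.
C2 = C3 = 75, so P2 = P3.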